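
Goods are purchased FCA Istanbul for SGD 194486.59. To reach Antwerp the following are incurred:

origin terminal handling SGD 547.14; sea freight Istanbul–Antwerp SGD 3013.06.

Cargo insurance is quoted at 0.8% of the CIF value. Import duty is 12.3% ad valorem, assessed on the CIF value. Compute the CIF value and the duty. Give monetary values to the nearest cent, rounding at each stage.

CIF value: SGD 199643.94; import duty: SGD 24556.20

Let C be the CIF value. C = FCA price + pre-shipment costs + freight + 0.8% × C
C − 0.8% × C = 194486.59 + 547.14 + 3013.06
0.992 × C = 198046.79
C = 198046.79 / 0.992 = 199643.94
Insurance premium = 0.8% × 199643.94 = 1597.15
Import duty = 199643.94 × 12.3% = 24556.20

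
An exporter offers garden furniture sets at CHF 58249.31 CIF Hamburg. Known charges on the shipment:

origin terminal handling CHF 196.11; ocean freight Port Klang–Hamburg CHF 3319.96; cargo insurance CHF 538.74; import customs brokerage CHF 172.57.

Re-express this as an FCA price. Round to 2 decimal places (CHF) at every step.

FCA price: CHF 54194.50

Not relevant to the conversion: brokerage — on the buyer under both terms; not part of either seller's price.
From CIF to FCA, the seller no longer bears: origin terminal, freight, insurance.
FCA price = 58249.31 − 196.11 − 3319.96 − 538.74 = 54194.50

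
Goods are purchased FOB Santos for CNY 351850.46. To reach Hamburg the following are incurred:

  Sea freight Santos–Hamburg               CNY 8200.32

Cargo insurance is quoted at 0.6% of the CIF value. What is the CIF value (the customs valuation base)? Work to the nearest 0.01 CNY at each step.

Let C be the CIF value. C = FOB price + freight + 0.6% × C
C − 0.6% × C = 351850.46 + 8200.32
0.994 × C = 360050.78
C = 360050.78 / 0.994 = 362224.12
Insurance premium = 0.6% × 362224.12 = 2173.34

CIF value: CNY 362224.12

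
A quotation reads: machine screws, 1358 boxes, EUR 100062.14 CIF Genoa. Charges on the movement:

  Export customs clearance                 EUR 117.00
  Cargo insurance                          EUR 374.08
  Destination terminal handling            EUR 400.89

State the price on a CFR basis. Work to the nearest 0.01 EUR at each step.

CFR price: EUR 99688.06

Not relevant to the conversion: export clearance — on the seller under both CIF and CFR; already in the CIF price and stays in the CFR price. destination terminal — on the buyer under both terms; not part of either seller's price.
From CIF to CFR, the seller no longer bears: insurance.
CFR price = 100062.14 − 374.08 = 99688.06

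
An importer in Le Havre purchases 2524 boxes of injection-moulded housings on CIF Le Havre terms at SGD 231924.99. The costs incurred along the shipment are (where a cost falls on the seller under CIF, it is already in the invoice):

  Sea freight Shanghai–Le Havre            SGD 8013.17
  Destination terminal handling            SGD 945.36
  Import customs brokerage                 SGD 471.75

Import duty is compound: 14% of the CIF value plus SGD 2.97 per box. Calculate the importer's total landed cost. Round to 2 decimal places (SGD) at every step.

Total landed cost: SGD 273307.88

CIF: the seller pays costs through ocean freight and marine insurance to the destination port.
Already in the invoice (seller's account under CIF): freight — exclude.
The CIF price already equals the CIF value: 231924.99
Ad valorem component: 231924.99 × 14% = 32469.50
Specific component: 2524 × 2.97 = 7496.28
Import duty = 32469.50 + 7496.28 = 39965.78
Buyer bears: destination terminal 945.36 + brokerage 471.75 + duty 39965.78 = 41382.89
Landed cost = invoice 231924.99 + 41382.89 = 273307.88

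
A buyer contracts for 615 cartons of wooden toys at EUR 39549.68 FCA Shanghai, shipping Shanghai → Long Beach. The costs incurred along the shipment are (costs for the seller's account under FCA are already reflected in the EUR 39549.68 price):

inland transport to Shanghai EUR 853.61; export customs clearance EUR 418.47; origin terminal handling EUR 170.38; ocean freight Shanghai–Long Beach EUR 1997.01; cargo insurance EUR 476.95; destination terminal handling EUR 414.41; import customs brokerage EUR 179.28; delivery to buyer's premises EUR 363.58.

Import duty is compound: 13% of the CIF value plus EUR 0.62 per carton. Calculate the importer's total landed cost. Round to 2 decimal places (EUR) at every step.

Total landed cost: EUR 49017.81

FCA: the seller delivers export-cleared goods to the carrier; the buyer bears costs from that point.
Already in the invoice (seller's account under FCA): inland to port, export clearance — exclude.
CIF value = FCA price + origin terminal + freight + insurance = 39549.68 + 170.38 + 1997.01 + 476.95 = 42194.02
Ad valorem component: 42194.02 × 13% = 5485.22
Specific component: 615 × 0.62 = 381.30
Import duty = 5485.22 + 381.30 = 5866.52
Buyer bears: origin terminal 170.38 + freight 1997.01 + insurance 476.95 + destination terminal 414.41 + brokerage 179.28 + delivery 363.58 + duty 5866.52 = 9468.13
Landed cost = invoice 39549.68 + 9468.13 = 49017.81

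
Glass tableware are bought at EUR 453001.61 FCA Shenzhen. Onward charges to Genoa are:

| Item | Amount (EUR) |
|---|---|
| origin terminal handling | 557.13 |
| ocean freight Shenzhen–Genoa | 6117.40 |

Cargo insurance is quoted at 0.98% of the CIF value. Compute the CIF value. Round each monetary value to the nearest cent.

CIF value: EUR 464225.55

Let C be the CIF value. C = FCA price + pre-shipment costs + freight + 0.98% × C
C − 0.98% × C = 453001.61 + 557.13 + 6117.40
0.9902 × C = 459676.14
C = 459676.14 / 0.9902 = 464225.55
Insurance premium = 0.98% × 464225.55 = 4549.41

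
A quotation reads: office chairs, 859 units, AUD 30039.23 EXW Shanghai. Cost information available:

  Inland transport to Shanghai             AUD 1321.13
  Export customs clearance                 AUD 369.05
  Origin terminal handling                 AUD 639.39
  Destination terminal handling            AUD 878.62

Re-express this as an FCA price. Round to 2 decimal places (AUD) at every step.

FCA price: AUD 31729.41

Not relevant to the conversion: origin terminal, destination terminal — on the buyer under both terms; not part of either seller's price.
From EXW to FCA, the seller additionally bears: inland to port, export clearance.
FCA price = 30039.23 + 1321.13 + 369.05 = 31729.41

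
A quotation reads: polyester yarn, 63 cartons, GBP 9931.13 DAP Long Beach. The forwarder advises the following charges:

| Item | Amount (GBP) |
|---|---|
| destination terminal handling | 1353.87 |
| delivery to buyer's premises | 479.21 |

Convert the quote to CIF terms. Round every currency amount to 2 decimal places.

From DAP to CIF, the seller no longer bears: destination terminal, delivery.
CIF price = 9931.13 − 1353.87 − 479.21 = 8098.05

CIF price: GBP 8098.05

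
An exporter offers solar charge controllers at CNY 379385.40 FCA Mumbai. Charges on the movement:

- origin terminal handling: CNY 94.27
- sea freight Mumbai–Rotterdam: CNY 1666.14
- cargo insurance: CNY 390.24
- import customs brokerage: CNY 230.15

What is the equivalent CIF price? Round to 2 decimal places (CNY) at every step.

Not relevant to the conversion: brokerage — on the buyer under both terms; not part of either seller's price.
From FCA to CIF, the seller additionally bears: origin terminal, freight, insurance.
CIF price = 379385.40 + 94.27 + 1666.14 + 390.24 = 381536.05

CIF price: CNY 381536.05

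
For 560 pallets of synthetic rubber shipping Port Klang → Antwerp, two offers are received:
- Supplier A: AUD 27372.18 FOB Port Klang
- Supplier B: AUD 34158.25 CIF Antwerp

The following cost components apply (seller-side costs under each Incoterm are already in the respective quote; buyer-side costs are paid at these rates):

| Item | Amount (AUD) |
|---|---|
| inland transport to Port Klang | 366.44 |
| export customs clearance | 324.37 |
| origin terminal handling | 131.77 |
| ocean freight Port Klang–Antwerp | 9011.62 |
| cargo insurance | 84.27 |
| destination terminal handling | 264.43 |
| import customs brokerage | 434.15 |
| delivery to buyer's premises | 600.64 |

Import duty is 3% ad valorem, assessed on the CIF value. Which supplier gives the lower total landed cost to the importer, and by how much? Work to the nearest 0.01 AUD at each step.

Supplier A (FOB):
CIF value = FOB price + freight + insurance = 27372.18 + 9011.62 + 84.27 = 36468.07
Import duty = 36468.07 × 3% = 1094.04
Buyer bears (A): 9011.62 + 84.27 + 264.43 + 434.15 + 600.64 = 10395.11
Landed cost (A) = invoice 27372.18 + 10395.11 + duty 1094.04 = 38861.33
Supplier B (CIF):
The CIF price already equals the CIF value: 34158.25
Import duty = 34158.25 × 3% = 1024.75
Buyer bears (B): 264.43 + 434.15 + 600.64 = 1299.22
Landed cost (B) = invoice 34158.25 + 1299.22 + duty 1024.75 = 36482.22
Difference = |38861.33 − 36482.22| = 2379.11

Supplier B is cheaper by AUD 2379.11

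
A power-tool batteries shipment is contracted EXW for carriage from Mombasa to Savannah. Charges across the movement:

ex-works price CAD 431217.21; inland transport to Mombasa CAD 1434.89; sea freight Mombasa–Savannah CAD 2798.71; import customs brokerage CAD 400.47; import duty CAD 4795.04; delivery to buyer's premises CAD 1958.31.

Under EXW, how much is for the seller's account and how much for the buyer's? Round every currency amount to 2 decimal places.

EXW: the seller makes goods available at their premises; the buyer bears all onward costs.
Seller's account: goods 431217.21 = 431217.21
Buyer's account: inland to port 1434.89 + freight 2798.71 + brokerage 400.47 + duty 4795.04 + delivery 1958.31 = 11387.42

Seller: CAD 431217.21; buyer: CAD 11387.42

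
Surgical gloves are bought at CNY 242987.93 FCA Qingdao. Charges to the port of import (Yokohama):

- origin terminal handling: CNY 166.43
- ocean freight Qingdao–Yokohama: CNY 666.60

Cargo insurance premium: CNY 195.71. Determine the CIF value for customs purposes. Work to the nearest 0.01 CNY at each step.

CIF value: CNY 244016.67

CIF = FCA price + pre-shipment costs + freight + insurance
CIF = 242987.93 + 166.43 + 666.60 + 195.71 = 244016.67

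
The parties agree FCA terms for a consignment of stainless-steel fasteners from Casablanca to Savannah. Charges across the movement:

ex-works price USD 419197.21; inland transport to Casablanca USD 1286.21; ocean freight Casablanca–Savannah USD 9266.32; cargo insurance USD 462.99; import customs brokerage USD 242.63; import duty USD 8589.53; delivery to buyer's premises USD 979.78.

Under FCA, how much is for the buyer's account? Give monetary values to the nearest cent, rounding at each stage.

Buyer's account: USD 19541.25

FCA: the seller delivers export-cleared goods to the carrier; the buyer bears costs from that point.
Seller's account: goods 419197.21 + inland to port 1286.21 = 420483.42
Buyer's account: freight 9266.32 + insurance 462.99 + brokerage 242.63 + duty 8589.53 + delivery 979.78 = 19541.25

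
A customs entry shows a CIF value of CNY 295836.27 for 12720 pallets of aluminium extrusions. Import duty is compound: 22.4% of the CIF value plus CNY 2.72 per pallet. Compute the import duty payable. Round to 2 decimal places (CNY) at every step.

Ad valorem component: 295836.27 × 22.4% = 66267.32
Specific component: 12720 × 2.72 = 34598.40
Import duty = 66267.32 + 34598.40 = 100865.72

Import duty: CNY 100865.72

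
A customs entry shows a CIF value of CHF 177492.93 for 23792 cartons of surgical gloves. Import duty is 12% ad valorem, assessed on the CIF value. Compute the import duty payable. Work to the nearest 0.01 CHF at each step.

Import duty = 177492.93 × 12% = 21299.15

Import duty: CHF 21299.15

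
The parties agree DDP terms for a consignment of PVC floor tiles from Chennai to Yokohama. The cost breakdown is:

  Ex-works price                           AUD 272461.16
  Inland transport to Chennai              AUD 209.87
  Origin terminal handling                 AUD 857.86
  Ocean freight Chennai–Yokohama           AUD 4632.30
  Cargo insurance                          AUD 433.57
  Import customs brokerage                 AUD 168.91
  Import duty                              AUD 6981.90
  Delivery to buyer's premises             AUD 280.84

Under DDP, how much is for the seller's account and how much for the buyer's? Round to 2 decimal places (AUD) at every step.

Seller: AUD 286026.41; buyer: AUD 0.00

DDP: the seller bears all costs including import duty.
Seller's account: goods 272461.16 + inland to port 209.87 + origin terminal 857.86 + freight 4632.30 + insurance 433.57 + brokerage 168.91 + duty 6981.90 + delivery 280.84 = 286026.41
Buyer's account: 0.00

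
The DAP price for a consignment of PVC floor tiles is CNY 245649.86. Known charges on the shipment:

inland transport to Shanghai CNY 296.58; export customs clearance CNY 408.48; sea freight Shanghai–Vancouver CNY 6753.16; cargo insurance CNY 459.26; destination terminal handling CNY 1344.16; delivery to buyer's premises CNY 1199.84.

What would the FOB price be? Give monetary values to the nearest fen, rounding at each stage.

FOB price: CNY 235893.44

Not relevant to the conversion: inland to port, export clearance — on the seller under both DAP and FOB; already in the DAP price and stays in the FOB price.
From DAP to FOB, the seller no longer bears: freight, insurance, destination terminal, delivery.
FOB price = 245649.86 − 6753.16 − 459.26 − 1344.16 − 1199.84 = 235893.44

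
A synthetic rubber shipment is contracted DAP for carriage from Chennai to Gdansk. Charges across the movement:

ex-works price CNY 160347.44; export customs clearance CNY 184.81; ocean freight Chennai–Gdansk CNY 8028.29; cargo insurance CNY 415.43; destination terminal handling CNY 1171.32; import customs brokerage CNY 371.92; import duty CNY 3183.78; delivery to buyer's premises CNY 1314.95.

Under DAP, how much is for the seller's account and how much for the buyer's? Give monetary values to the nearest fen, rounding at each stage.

Seller: CNY 171462.24; buyer: CNY 3555.70

DAP: the seller bears all costs to the named destination except import duty and clearance.
Seller's account: goods 160347.44 + export clearance 184.81 + freight 8028.29 + insurance 415.43 + destination terminal 1171.32 + delivery 1314.95 = 171462.24
Buyer's account: brokerage 371.92 + duty 3183.78 = 3555.70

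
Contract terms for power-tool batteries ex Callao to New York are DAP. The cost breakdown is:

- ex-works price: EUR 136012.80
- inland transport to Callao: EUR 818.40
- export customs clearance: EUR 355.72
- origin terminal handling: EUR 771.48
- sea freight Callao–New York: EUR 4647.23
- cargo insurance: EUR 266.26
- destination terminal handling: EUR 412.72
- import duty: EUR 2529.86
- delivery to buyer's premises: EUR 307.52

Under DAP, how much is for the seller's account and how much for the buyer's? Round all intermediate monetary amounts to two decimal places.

Seller: EUR 143592.13; buyer: EUR 2529.86

DAP: the seller bears all costs to the named destination except import duty and clearance.
Seller's account: goods 136012.80 + inland to port 818.40 + export clearance 355.72 + origin terminal 771.48 + freight 4647.23 + insurance 266.26 + destination terminal 412.72 + delivery 307.52 = 143592.13
Buyer's account: duty 2529.86 = 2529.86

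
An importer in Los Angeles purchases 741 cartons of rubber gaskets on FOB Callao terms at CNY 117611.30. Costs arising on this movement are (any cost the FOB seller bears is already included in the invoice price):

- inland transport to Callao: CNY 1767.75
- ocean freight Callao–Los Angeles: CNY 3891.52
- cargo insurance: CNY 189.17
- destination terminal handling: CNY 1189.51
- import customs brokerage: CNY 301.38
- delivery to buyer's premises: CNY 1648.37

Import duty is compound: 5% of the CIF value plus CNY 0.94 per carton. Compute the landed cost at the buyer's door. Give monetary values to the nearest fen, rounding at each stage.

Total landed cost: CNY 131612.39

FOB: the seller bears costs until goods are on board at the origin port; the buyer bears freight, insurance and all costs thereafter.
Already in the invoice (seller's account under FOB): inland to port — exclude.
CIF value = FOB price + freight + insurance = 117611.30 + 3891.52 + 189.17 = 121691.99
Ad valorem component: 121691.99 × 5% = 6084.60
Specific component: 741 × 0.94 = 696.54
Import duty = 6084.60 + 696.54 = 6781.14
Buyer bears: freight 3891.52 + insurance 189.17 + destination terminal 1189.51 + brokerage 301.38 + delivery 1648.37 + duty 6781.14 = 14001.09
Landed cost = invoice 117611.30 + 14001.09 = 131612.39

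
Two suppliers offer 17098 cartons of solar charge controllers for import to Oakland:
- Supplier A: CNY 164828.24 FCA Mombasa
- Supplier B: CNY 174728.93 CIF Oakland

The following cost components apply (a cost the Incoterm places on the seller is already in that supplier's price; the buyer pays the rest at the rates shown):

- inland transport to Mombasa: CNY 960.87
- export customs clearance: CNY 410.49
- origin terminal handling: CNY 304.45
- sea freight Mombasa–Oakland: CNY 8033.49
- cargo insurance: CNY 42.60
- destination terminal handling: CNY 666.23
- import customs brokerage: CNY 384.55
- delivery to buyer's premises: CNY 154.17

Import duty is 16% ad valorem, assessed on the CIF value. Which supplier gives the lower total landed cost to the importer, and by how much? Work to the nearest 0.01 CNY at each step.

Supplier A (FCA):
CIF value = FCA price + origin terminal + freight + insurance = 164828.24 + 304.45 + 8033.49 + 42.60 = 173208.78
Import duty = 173208.78 × 16% = 27713.40
Buyer bears (A): 304.45 + 8033.49 + 42.60 + 666.23 + 384.55 + 154.17 = 9585.49
Landed cost (A) = invoice 164828.24 + 9585.49 + duty 27713.40 = 202127.13
Supplier B (CIF):
The CIF price already equals the CIF value: 174728.93
Import duty = 174728.93 × 16% = 27956.63
Buyer bears (B): 666.23 + 384.55 + 154.17 = 1204.95
Landed cost (B) = invoice 174728.93 + 1204.95 + duty 27956.63 = 203890.51
Difference = |202127.13 − 203890.51| = 1763.38

Supplier A is cheaper by CNY 1763.38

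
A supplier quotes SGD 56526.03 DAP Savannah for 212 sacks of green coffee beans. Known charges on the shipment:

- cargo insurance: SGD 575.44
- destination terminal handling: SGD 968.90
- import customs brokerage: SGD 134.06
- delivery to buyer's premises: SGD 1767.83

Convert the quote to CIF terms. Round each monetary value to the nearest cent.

Not relevant to the conversion: insurance — on the seller under both DAP and CIF; already in the DAP price and stays in the CIF price. brokerage — on the buyer under both terms; not part of either seller's price.
From DAP to CIF, the seller no longer bears: destination terminal, delivery.
CIF price = 56526.03 − 968.90 − 1767.83 = 53789.30

CIF price: SGD 53789.30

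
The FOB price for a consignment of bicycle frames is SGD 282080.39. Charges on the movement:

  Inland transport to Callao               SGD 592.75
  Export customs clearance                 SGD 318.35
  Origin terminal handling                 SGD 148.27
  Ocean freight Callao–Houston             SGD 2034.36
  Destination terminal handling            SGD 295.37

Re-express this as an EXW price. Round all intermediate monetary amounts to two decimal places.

Not relevant to the conversion: destination terminal, freight — on the buyer under both terms; not part of either seller's price.
From FOB to EXW, the seller no longer bears: inland to port, export clearance, origin terminal.
EXW price = 282080.39 − 592.75 − 318.35 − 148.27 = 281021.02

EXW price: SGD 281021.02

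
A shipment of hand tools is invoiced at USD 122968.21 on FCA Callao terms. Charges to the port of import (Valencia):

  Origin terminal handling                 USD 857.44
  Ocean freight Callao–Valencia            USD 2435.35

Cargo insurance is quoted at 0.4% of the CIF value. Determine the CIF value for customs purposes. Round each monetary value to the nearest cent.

Let C be the CIF value. C = FCA price + pre-shipment costs + freight + 0.4% × C
C − 0.4% × C = 122968.21 + 857.44 + 2435.35
0.996 × C = 126261.00
C = 126261.00 / 0.996 = 126768.07
Insurance premium = 0.4% × 126768.07 = 507.07

CIF value: USD 126768.07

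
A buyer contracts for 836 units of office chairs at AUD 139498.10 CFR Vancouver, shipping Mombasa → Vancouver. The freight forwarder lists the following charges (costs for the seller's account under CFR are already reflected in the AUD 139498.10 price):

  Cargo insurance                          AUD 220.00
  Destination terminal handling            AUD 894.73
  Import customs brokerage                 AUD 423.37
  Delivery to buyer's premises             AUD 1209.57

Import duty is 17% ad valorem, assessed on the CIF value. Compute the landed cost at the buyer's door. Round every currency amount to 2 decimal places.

CFR: the seller pays costs through ocean freight to the destination port, but not insurance.
CIF value = CFR price + insurance = 139498.10 + 220.00 = 139718.10
Import duty = 139718.10 × 17% = 23752.08
Buyer bears: insurance 220.00 + destination terminal 894.73 + brokerage 423.37 + delivery 1209.57 + duty 23752.08 = 26499.75
Landed cost = invoice 139498.10 + 26499.75 = 165997.85

Total landed cost: AUD 165997.85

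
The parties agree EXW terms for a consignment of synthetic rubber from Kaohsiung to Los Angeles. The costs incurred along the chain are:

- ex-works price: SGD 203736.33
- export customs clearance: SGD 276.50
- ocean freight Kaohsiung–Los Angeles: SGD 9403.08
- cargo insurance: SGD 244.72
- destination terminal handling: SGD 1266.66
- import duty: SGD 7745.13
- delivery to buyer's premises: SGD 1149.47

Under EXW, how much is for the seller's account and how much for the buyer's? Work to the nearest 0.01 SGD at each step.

Seller: SGD 203736.33; buyer: SGD 20085.56

EXW: the seller makes goods available at their premises; the buyer bears all onward costs.
Seller's account: goods 203736.33 = 203736.33
Buyer's account: export clearance 276.50 + freight 9403.08 + insurance 244.72 + destination terminal 1266.66 + duty 7745.13 + delivery 1149.47 = 20085.56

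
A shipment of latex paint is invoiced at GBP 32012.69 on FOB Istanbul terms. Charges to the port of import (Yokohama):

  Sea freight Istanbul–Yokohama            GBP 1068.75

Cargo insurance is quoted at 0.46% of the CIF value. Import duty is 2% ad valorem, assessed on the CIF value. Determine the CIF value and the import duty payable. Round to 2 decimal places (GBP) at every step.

Let C be the CIF value. C = FOB price + freight + 0.46% × C
C − 0.46% × C = 32012.69 + 1068.75
0.9954 × C = 33081.44
C = 33081.44 / 0.9954 = 33234.32
Insurance premium = 0.46% × 33234.32 = 152.88
Import duty = 33234.32 × 2% = 664.69

CIF value: GBP 33234.32; import duty: GBP 664.69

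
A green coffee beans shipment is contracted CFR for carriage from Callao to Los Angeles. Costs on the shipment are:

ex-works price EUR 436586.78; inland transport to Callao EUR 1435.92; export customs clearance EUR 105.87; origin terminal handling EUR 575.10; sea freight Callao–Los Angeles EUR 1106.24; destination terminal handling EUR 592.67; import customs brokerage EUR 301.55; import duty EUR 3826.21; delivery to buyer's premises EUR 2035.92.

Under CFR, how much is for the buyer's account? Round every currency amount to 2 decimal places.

CFR: the seller pays costs through ocean freight to the destination port, but not insurance.
Seller's account: goods 436586.78 + inland to port 1435.92 + export clearance 105.87 + origin terminal 575.10 + freight 1106.24 = 439809.91
Buyer's account: destination terminal 592.67 + brokerage 301.55 + duty 3826.21 + delivery 2035.92 = 6756.35

Buyer's account: EUR 6756.35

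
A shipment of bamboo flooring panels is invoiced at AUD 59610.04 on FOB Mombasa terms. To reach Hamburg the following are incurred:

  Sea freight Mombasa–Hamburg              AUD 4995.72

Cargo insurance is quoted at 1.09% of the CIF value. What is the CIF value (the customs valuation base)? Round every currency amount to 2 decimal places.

Let C be the CIF value. C = FOB price + freight + 1.09% × C
C − 1.09% × C = 59610.04 + 4995.72
0.9891 × C = 64605.76
C = 64605.76 / 0.9891 = 65317.72
Insurance premium = 1.09% × 65317.72 = 711.96

CIF value: AUD 65317.72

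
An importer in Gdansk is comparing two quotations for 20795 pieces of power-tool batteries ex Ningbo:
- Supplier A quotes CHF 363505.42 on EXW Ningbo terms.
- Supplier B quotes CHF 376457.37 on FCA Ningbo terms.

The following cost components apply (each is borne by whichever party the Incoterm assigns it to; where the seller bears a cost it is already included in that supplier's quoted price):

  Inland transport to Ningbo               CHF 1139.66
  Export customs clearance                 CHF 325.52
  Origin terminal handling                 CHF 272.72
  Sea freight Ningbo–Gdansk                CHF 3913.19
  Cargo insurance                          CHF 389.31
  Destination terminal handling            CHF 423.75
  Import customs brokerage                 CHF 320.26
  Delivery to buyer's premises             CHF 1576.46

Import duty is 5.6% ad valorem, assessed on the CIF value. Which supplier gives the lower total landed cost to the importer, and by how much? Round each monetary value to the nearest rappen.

Supplier A is cheaper by CHF 12130.03

Supplier A (EXW):
CIF value = EXW price + inland to port + export clearance + origin terminal + freight + insurance = 363505.42 + 1139.66 + 325.52 + 272.72 + 3913.19 + 389.31 = 369545.82
Import duty = 369545.82 × 5.6% = 20694.57
Buyer bears (A): 1139.66 + 325.52 + 272.72 + 3913.19 + 389.31 + 423.75 + 320.26 + 1576.46 = 8360.87
Landed cost (A) = invoice 363505.42 + 8360.87 + duty 20694.57 = 392560.86
Supplier B (FCA):
CIF value = FCA price + origin terminal + freight + insurance = 376457.37 + 272.72 + 3913.19 + 389.31 = 381032.59
Import duty = 381032.59 × 5.6% = 21337.83
Buyer bears (B): 272.72 + 3913.19 + 389.31 + 423.75 + 320.26 + 1576.46 = 6895.69
Landed cost (B) = invoice 376457.37 + 6895.69 + duty 21337.83 = 404690.89
Difference = |392560.86 − 404690.89| = 12130.03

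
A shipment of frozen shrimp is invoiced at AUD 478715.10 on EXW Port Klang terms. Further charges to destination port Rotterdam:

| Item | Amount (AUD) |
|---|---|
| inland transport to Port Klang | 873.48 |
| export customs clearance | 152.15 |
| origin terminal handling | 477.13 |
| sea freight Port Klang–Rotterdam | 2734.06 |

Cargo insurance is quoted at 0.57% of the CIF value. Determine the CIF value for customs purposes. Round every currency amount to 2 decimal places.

CIF value: AUD 485720.53

Let C be the CIF value. C = EXW price + pre-shipment costs + freight + 0.57% × C
C − 0.57% × C = 478715.10 + 873.48 + 152.15 + 477.13 + 2734.06
0.9943 × C = 482951.92
C = 482951.92 / 0.9943 = 485720.53
Insurance premium = 0.57% × 485720.53 = 2768.61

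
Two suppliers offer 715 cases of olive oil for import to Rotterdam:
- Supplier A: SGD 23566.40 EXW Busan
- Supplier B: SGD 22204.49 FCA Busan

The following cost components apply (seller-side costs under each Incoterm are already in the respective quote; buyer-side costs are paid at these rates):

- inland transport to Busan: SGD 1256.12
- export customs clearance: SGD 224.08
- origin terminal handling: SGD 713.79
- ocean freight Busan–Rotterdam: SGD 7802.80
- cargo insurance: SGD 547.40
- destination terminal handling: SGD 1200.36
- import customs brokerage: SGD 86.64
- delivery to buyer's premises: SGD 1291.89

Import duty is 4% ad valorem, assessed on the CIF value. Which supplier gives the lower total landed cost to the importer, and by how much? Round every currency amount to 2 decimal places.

Supplier A (EXW):
CIF value = EXW price + inland to port + export clearance + origin terminal + freight + insurance = 23566.40 + 1256.12 + 224.08 + 713.79 + 7802.80 + 547.40 = 34110.59
Import duty = 34110.59 × 4% = 1364.42
Buyer bears (A): 1256.12 + 224.08 + 713.79 + 7802.80 + 547.40 + 1200.36 + 86.64 + 1291.89 = 13123.08
Landed cost (A) = invoice 23566.40 + 13123.08 + duty 1364.42 = 38053.90
Supplier B (FCA):
CIF value = FCA price + origin terminal + freight + insurance = 22204.49 + 713.79 + 7802.80 + 547.40 = 31268.48
Import duty = 31268.48 × 4% = 1250.74
Buyer bears (B): 713.79 + 7802.80 + 547.40 + 1200.36 + 86.64 + 1291.89 = 11642.88
Landed cost (B) = invoice 22204.49 + 11642.88 + duty 1250.74 = 35098.11
Difference = |38053.90 − 35098.11| = 2955.79

Supplier B is cheaper by SGD 2955.79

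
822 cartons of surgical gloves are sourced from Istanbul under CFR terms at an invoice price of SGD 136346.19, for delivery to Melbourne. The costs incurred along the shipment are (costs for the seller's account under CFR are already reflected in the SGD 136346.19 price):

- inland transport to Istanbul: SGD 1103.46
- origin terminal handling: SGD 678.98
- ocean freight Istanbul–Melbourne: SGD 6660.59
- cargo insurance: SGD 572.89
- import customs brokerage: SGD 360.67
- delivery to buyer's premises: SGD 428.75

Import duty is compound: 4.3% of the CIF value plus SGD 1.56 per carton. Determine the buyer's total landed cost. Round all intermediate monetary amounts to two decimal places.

Total landed cost: SGD 144878.34

CFR: the seller pays costs through ocean freight to the destination port, but not insurance.
Already in the invoice (seller's account under CFR): inland to port, origin terminal, freight — exclude.
CIF value = CFR price + insurance = 136346.19 + 572.89 = 136919.08
Ad valorem component: 136919.08 × 4.3% = 5887.52
Specific component: 822 × 1.56 = 1282.32
Import duty = 5887.52 + 1282.32 = 7169.84
Buyer bears: insurance 572.89 + brokerage 360.67 + delivery 428.75 + duty 7169.84 = 8532.15
Landed cost = invoice 136346.19 + 8532.15 = 144878.34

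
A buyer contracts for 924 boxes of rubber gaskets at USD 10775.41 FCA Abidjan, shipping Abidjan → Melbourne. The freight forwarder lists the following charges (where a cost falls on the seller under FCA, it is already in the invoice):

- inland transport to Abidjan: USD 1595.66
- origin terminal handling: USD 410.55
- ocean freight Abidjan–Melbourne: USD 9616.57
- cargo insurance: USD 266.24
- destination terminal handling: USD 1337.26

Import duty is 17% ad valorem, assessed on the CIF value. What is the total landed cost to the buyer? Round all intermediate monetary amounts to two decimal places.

Total landed cost: USD 25987.72

FCA: the seller delivers export-cleared goods to the carrier; the buyer bears costs from that point.
Already in the invoice (seller's account under FCA): inland to port — exclude.
CIF value = FCA price + origin terminal + freight + insurance = 10775.41 + 410.55 + 9616.57 + 266.24 = 21068.77
Import duty = 21068.77 × 17% = 3581.69
Buyer bears: origin terminal 410.55 + freight 9616.57 + insurance 266.24 + destination terminal 1337.26 + duty 3581.69 = 15212.31
Landed cost = invoice 10775.41 + 15212.31 = 25987.72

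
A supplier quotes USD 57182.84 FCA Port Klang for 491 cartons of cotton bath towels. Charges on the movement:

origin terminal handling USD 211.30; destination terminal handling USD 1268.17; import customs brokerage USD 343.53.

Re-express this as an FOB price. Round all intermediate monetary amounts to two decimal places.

Not relevant to the conversion: brokerage, destination terminal — on the buyer under both terms; not part of either seller's price.
From FCA to FOB, the seller additionally bears: origin terminal.
FOB price = 57182.84 + 211.30 = 57394.14

FOB price: USD 57394.14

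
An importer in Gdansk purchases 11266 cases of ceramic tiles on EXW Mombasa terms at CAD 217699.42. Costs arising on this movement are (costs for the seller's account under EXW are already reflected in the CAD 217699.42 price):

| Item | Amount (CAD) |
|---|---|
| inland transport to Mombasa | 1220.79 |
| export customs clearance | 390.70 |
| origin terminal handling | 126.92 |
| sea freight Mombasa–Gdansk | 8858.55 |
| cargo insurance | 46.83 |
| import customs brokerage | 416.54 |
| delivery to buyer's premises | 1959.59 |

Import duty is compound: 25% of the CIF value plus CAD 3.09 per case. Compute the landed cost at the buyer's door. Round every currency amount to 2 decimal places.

EXW: the seller makes goods available at their premises; the buyer bears all onward costs.
CIF value = EXW price + inland to port + export clearance + origin terminal + freight + insurance = 217699.42 + 1220.79 + 390.70 + 126.92 + 8858.55 + 46.83 = 228343.21
Ad valorem component: 228343.21 × 25% = 57085.80
Specific component: 11266 × 3.09 = 34811.94
Import duty = 57085.80 + 34811.94 = 91897.74
Buyer bears: inland to port 1220.79 + export clearance 390.70 + origin terminal 126.92 + freight 8858.55 + insurance 46.83 + brokerage 416.54 + delivery 1959.59 + duty 91897.74 = 104917.66
Landed cost = invoice 217699.42 + 104917.66 = 322617.08

Total landed cost: CAD 322617.08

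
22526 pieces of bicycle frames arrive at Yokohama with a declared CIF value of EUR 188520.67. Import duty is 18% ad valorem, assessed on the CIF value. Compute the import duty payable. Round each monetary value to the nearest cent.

Import duty = 188520.67 × 18% = 33933.72

Import duty: EUR 33933.72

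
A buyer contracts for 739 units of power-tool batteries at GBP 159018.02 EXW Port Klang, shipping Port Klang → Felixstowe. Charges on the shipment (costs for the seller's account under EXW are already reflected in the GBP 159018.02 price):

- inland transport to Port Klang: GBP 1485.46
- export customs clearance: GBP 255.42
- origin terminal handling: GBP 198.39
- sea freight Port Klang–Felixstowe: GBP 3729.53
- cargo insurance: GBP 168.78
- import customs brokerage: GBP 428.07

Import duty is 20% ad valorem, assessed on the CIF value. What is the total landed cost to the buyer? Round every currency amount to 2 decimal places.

EXW: the seller makes goods available at their premises; the buyer bears all onward costs.
CIF value = EXW price + inland to port + export clearance + origin terminal + freight + insurance = 159018.02 + 1485.46 + 255.42 + 198.39 + 3729.53 + 168.78 = 164855.60
Import duty = 164855.60 × 20% = 32971.12
Buyer bears: inland to port 1485.46 + export clearance 255.42 + origin terminal 198.39 + freight 3729.53 + insurance 168.78 + brokerage 428.07 + duty 32971.12 = 39236.77
Landed cost = invoice 159018.02 + 39236.77 = 198254.79

Total landed cost: GBP 198254.79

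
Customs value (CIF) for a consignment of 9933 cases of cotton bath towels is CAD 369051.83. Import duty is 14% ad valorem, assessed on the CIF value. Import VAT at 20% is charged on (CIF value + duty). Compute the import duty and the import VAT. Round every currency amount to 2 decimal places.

Import duty: CAD 51667.26; import VAT: CAD 84143.82

Import duty = 369051.83 × 14% = 51667.26
VAT base = CIF + duty = 369051.83 + 51667.26 = 420719.09
Import VAT = 420719.09 × 20% = 84143.82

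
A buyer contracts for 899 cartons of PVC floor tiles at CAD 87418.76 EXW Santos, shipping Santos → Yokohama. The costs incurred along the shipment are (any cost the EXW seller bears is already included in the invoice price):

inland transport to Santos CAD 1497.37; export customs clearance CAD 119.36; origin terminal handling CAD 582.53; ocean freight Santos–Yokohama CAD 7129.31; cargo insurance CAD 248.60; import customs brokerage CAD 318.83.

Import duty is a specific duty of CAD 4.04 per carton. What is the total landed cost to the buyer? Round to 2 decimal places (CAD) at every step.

Total landed cost: CAD 100946.72

EXW: the seller makes goods available at their premises; the buyer bears all onward costs.
CIF value = EXW price + inland to port + export clearance + origin terminal + freight + insurance = 87418.76 + 1497.37 + 119.36 + 582.53 + 7129.31 + 248.60 = 96995.93
Import duty = 899 × 4.04 = 3631.96
Buyer bears: inland to port 1497.37 + export clearance 119.36 + origin terminal 582.53 + freight 7129.31 + insurance 248.60 + brokerage 318.83 + duty 3631.96 = 13527.96
Landed cost = invoice 87418.76 + 13527.96 = 100946.72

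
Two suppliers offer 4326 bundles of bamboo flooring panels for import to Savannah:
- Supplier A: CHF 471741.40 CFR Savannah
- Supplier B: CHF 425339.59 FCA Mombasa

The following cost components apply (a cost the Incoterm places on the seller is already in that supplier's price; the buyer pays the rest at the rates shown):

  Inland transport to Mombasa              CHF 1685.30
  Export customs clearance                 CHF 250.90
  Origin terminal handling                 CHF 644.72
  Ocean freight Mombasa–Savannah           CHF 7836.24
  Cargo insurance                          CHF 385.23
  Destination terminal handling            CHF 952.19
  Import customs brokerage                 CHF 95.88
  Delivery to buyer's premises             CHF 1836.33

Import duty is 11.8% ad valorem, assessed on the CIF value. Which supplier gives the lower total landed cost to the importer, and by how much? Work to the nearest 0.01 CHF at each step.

Supplier A (CFR):
CIF value = CFR price + insurance = 471741.40 + 385.23 = 472126.63
Import duty = 472126.63 × 11.8% = 55710.94
Buyer bears (A): 385.23 + 952.19 + 95.88 + 1836.33 = 3269.63
Landed cost (A) = invoice 471741.40 + 3269.63 + duty 55710.94 = 530721.97
Supplier B (FCA):
CIF value = FCA price + origin terminal + freight + insurance = 425339.59 + 644.72 + 7836.24 + 385.23 = 434205.78
Import duty = 434205.78 × 11.8% = 51236.28
Buyer bears (B): 644.72 + 7836.24 + 385.23 + 952.19 + 95.88 + 1836.33 = 11750.59
Landed cost (B) = invoice 425339.59 + 11750.59 + duty 51236.28 = 488326.46
Difference = |530721.97 − 488326.46| = 42395.51

Supplier B is cheaper by CHF 42395.51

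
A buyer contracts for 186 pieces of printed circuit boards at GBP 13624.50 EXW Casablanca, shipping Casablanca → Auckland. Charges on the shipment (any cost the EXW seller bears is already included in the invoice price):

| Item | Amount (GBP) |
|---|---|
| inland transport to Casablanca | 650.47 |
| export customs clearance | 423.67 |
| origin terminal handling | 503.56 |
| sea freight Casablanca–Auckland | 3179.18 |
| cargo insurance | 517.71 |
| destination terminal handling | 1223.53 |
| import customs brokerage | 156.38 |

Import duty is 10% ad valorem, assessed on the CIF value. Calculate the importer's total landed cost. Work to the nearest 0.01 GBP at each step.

Total landed cost: GBP 22168.91

EXW: the seller makes goods available at their premises; the buyer bears all onward costs.
CIF value = EXW price + inland to port + export clearance + origin terminal + freight + insurance = 13624.50 + 650.47 + 423.67 + 503.56 + 3179.18 + 517.71 = 18899.09
Import duty = 18899.09 × 10% = 1889.91
Buyer bears: inland to port 650.47 + export clearance 423.67 + origin terminal 503.56 + freight 3179.18 + insurance 517.71 + destination terminal 1223.53 + brokerage 156.38 + duty 1889.91 = 8544.41
Landed cost = invoice 13624.50 + 8544.41 = 22168.91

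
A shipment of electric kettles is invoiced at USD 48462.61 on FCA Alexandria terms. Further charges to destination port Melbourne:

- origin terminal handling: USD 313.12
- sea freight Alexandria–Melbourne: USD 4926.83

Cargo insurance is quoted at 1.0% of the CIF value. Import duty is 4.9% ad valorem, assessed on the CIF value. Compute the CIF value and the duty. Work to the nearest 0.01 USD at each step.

CIF value: USD 54245.01; import duty: USD 2658.01

Let C be the CIF value. C = FCA price + pre-shipment costs + freight + 1.0% × C
C − 1.0% × C = 48462.61 + 313.12 + 4926.83
0.99 × C = 53702.56
C = 53702.56 / 0.99 = 54245.01
Insurance premium = 1.0% × 54245.01 = 542.45
Import duty = 54245.01 × 4.9% = 2658.01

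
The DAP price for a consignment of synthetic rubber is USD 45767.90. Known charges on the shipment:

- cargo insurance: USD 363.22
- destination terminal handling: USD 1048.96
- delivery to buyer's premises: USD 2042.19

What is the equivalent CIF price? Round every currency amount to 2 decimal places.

Not relevant to the conversion: insurance — on the seller under both DAP and CIF; already in the DAP price and stays in the CIF price.
From DAP to CIF, the seller no longer bears: destination terminal, delivery.
CIF price = 45767.90 − 1048.96 − 2042.19 = 42676.75

CIF price: USD 42676.75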